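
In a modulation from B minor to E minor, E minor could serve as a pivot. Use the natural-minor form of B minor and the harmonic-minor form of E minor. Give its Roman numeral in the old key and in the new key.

The scale of B minor (natural minor) is B C# D E F# G A; E is degree 4, and the triad built there (E-G-B) is minor, so it is iv.
The scale of E minor (harmonic minor) is E F# G A B C D#; E is degree 1, and the triad built there (E-G-B) is minor, so it is i.

iv in B minor; i in E minor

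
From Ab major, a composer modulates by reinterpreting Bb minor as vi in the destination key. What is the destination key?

Db major

The numeral vi denotes a minor triad on scale degree 6. With Bb on degree 6, the tonic of the new key is Db.
Degree 6 carries a minor triad in major keys, so the destination is Db major.
Check: the diatonic triads of Db major are Db (I), Ebm (ii), Fm (iii), Gb (IV), Ab (V), Bbm (vi), Cdim (vii°) — Bb minor is indeed vi.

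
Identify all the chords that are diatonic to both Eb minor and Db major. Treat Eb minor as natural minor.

Triads in Eb minor (natural minor): Eb minor (i), F diminished (ii°), Gb major (III), Ab minor (iv), Bb minor (v), Cb major (VI), Db major (VII).
Triads in Db major: Db major (I), Eb minor (ii), F minor (iii), Gb major (IV), Ab major (V), Bb minor (vi), C diminished (vii°).
Shared triads with their functions: Eb minor (i in Eb minor, ii in Db major); Gb major (III in Eb minor, IV in Db major); Bb minor (v in Eb minor, vi in Db major); Db major (VII in Eb minor, I in Db major).

Ebm, Gb, Bbm, Db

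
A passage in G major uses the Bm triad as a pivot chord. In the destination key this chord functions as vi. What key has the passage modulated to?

D major

The numeral vi denotes a minor triad on scale degree 6. With B on degree 6, the tonic of the new key is D.
Degree 6 carries a minor triad in major keys, so the destination is D major.
Check: the diatonic triads of D major are D (I), Em (ii), F#m (iii), G (IV), A (V), Bm (vi), C#dim (vii°) — Bm is indeed vi.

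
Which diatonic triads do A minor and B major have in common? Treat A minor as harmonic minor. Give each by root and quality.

E

Triads in A minor (harmonic minor): Am (i), Bdim (ii°), Caug (III+), Dm (iv), E (V), F (VI), G#dim (vii°).
Triads in B major: B (I), C#m (ii), D#m (iii), E (IV), F# (V), G#m (vi), A#dim (vii°).
Shared triads with their functions: E (V in A minor, IV in B major).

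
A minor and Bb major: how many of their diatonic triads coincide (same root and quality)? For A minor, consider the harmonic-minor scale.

Diatonic triads of A minor (harmonic minor): A minor (i), B diminished (ii°), C augmented (III+), D minor (iv), E major (V), F major (VI), G# diminished (vii°).
Diatonic triads of Bb major: Bb major (I), C minor (ii), D minor (iii), Eb major (IV), F major (V), G minor (vi), A diminished (vii°).
Matching root and quality in both lists: D minor, F major.
That gives 2 common triads.

2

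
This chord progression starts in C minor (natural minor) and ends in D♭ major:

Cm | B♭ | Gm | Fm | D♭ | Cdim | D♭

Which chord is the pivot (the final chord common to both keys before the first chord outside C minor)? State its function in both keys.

Fm — iv in C minor, iii in D♭ major

Chords diatonic to C minor: Cm, Ddim, E♭, Fm, Gm, A♭, B♭.
Reading the progression, the first chord not in that set is D♭, so the modulation leaves C minor there.
The chord immediately before D♭ is Fm, which is diatonic to both keys: iv in C minor and iii in D♭ major.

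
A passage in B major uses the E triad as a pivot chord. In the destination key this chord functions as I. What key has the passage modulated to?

The numeral I denotes a major triad on scale degree 1. With E on degree 1, the tonic of the new key is E.
Degree 1 carries a major triad in major keys, so the destination is E major.
Check: the diatonic triads of E major are E (I), F#m (ii), G#m (iii), A (IV), B (V), C#m (vi), D#dim (vii°) — E is indeed I.

E major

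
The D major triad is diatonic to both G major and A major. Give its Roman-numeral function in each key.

The scale of G major is G A B C D E F#; D is degree 5, and the triad built there (D-F#-A) is major, so it is V.
The scale of A major is A B C# D E F# G#; D is degree 4, and the triad built there (D-F#-A) is major, so it is IV.

V in G major; IV in A major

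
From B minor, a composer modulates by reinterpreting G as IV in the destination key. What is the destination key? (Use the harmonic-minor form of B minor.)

D major

The numeral IV denotes a major triad on scale degree 4. With G on degree 4, the tonic of the new key is D.
Degree 4 carries a major triad in major keys, so the destination is D major.
Check: the diatonic triads of D major are D (I), Em (ii), F#m (iii), G (IV), A (V), Bm (vi), C#dim (vii°) — G is indeed IV.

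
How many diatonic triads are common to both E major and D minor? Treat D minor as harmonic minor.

1

Diatonic triads of E major: E major (I), F♯ minor (ii), G♯ minor (iii), A major (IV), B major (V), C♯ minor (vi), D♯ diminished (vii°).
Diatonic triads of D minor (harmonic minor): D minor (i), E diminished (ii°), F augmented (III+), G minor (iv), A major (V), B♭ major (VI), C♯ diminished (vii°).
Matching root and quality in both lists: A major.
That gives 1 common triad.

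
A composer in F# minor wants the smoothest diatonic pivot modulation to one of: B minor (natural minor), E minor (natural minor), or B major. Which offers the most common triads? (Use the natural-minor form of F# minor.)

Triads of F# minor (natural minor): F#m (i), G#dim (ii°), A (III), Bm (iv), C#m (v), D (VI), E (VII).
B minor (natural minor) shares 4: F#m, A, Bm, D.
E minor (natural minor) shares 2: Bm, D.
B major shares 2: C#m, E.
The most common triads (4) are shared with B minor.

B minor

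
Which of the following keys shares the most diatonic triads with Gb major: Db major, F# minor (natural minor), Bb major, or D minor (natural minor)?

Triads of Gb major: Gb major (I), Ab minor (ii), Bb minor (iii), Cb major (IV), Db major (V), Eb minor (vi), F diminished (vii°).
Db major shares 4: Gb, Bbm, Db, Ebm.
F# minor (natural minor) shares 0: none.
Bb major shares 0: none.
D minor (natural minor) shares 0: none.
The most common triads (4) are shared with Db major.

Db major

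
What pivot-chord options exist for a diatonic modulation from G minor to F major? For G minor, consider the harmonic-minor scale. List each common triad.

Triads in G minor (harmonic minor): G minor (i), A diminished (ii°), Bb augmented (III+), C minor (iv), D major (V), Eb major (VI), F# diminished (vii°).
Triads in F major: F major (I), G minor (ii), A minor (iii), Bb major (IV), C major (V), D minor (vi), E diminished (vii°).
Shared triads with their functions: G minor (i in G minor, ii in F major).

Gm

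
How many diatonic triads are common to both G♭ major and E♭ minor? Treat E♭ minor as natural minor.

Diatonic triads of G♭ major: G♭ (I), A♭m (ii), B♭m (iii), C♭ (IV), D♭ (V), E♭m (vi), Fdim (vii°).
Diatonic triads of E♭ minor (natural minor): E♭m (i), Fdim (ii°), G♭ (III), A♭m (iv), B♭m (v), C♭ (VI), D♭ (VII).
Matching root and quality in both lists: G♭, A♭m, B♭m, C♭, D♭, E♭m, Fdim.
That gives 7 common triads.

7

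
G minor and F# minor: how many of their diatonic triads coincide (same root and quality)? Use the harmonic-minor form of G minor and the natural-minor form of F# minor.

1

Diatonic triads of G minor (harmonic minor): Gm (i), Adim (ii°), Bbaug (III+), Cm (iv), D (V), Eb (VI), F#dim (vii°).
Diatonic triads of F# minor (natural minor): F#m (i), G#dim (ii°), A (III), Bm (iv), C#m (v), D (VI), E (VII).
Matching root and quality in both lists: D.
That gives 1 common triad.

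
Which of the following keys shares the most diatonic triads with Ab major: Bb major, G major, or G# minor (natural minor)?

Bb major

Triads of Ab major: Ab major (I), Bb minor (ii), C minor (iii), Db major (IV), Eb major (V), F minor (vi), G diminished (vii°).
Bb major shares 2: Cm, Eb.
G major shares 0: none.
G# minor (natural minor) shares 0: none.
The most common triads (2) are shared with Bb major.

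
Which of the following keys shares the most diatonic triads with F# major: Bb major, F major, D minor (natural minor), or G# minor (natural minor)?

G# minor

Triads of F# major: F# major (I), G# minor (ii), A# minor (iii), B major (IV), C# major (V), D# minor (vi), E# diminished (vii°).
Bb major shares 0: none.
F major shares 0: none.
D minor (natural minor) shares 0: none.
G# minor (natural minor) shares 4: F#, G#m, B, D#m.
The most common triads (4) are shared with G# minor.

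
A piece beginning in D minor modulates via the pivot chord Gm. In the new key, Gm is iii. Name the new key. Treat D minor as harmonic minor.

The numeral iii denotes a minor triad on scale degree 3. With G on degree 3, the tonic of the new key is Eb.
Degree 3 carries a minor triad in major keys, so the destination is Eb major.
Check: the diatonic triads of Eb major are Eb (I), Fm (ii), Gm (iii), Ab (IV), Bb (V), Cm (vi), Ddim (vii°) — Gm is indeed iii.

Eb major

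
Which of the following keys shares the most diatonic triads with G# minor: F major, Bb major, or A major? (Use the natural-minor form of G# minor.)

Triads of G# minor (natural minor): G# minor (i), A# diminished (ii°), B major (III), C# minor (iv), D# minor (v), E major (VI), F# major (VII).
F major shares 0: none.
Bb major shares 0: none.
A major shares 2: C#m, E.
The most common triads (2) are shared with A major.

A major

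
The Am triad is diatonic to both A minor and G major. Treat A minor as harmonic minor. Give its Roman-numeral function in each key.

i in A minor; ii in G major

The scale of A minor (harmonic minor) is A B C D E F G#; A is degree 1, and the triad built there (A-C-E) is minor, so it is i.
The scale of G major is G A B C D E F#; A is degree 2, and the triad built there (A-C-E) is minor, so it is ii.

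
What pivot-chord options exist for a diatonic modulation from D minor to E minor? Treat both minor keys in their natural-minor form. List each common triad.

Am, C

Triads in D minor (natural minor): Dm (i), Edim (ii°), F (III), Gm (iv), Am (v), Bb (VI), C (VII).
Triads in E minor (natural minor): Em (i), F#dim (ii°), G (III), Am (iv), Bm (v), C (VI), D (VII).
Shared triads with their functions: Am (v in D minor, iv in E minor); C (VII in D minor, VI in E minor).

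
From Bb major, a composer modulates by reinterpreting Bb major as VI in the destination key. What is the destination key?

The numeral VI denotes a major triad on scale degree 6. With Bb on degree 6, the tonic of the new key is D.
Degree 6 carries a major triad in minor keys, so the destination is D minor.
Check: the diatonic triads of D minor (natural minor) are Dm (i), Edim (ii°), F (III), Gm (iv), Am (v), Bb (VI), C (VII) — Bb major is indeed VI.

D minor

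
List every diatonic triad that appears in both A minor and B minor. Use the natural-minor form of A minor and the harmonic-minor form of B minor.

Em, G

Triads in A minor (natural minor): Am (i), Bdim (ii°), C (III), Dm (iv), Em (v), F (VI), G (VII).
Triads in B minor (harmonic minor): Bm (i), C♯dim (ii°), Daug (III+), Em (iv), F♯ (V), G (VI), A♯dim (vii°).
Shared triads with their functions: Em (v in A minor, iv in B minor); G (VII in A minor, VI in B minor).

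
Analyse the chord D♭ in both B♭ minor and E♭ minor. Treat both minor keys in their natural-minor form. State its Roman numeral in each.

III in B♭ minor; VII in E♭ minor

The scale of B♭ minor (natural minor) is B♭ C D♭ E♭ F G♭ A♭; D♭ is degree 3, and the triad built there (D♭-F-A♭) is major, so it is III.
The scale of E♭ minor (natural minor) is E♭ F G♭ A♭ B♭ C♭ D♭; D♭ is degree 7, and the triad built there (D♭-F-A♭) is major, so it is VII.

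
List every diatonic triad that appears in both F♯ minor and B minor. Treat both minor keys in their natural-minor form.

Triads in F♯ minor (natural minor): F♯m (i), G♯dim (ii°), A (III), Bm (iv), C♯m (v), D (VI), E (VII).
Triads in B minor (natural minor): Bm (i), C♯dim (ii°), D (III), Em (iv), F♯m (v), G (VI), A (VII).
Shared triads with their functions: F♯m (i in F♯ minor, v in B minor); A (III in F♯ minor, VII in B minor); Bm (iv in F♯ minor, i in B minor); D (VI in F♯ minor, III in B minor).

F♯m, A, Bm, D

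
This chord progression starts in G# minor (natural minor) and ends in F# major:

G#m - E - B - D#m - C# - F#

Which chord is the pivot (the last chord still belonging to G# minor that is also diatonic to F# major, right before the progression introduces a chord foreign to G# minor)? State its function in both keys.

Chords diatonic to G# minor: G#m, A#dim, B, C#m, D#m, E, F#.
Reading the progression, the first chord not in that set is C#, so the modulation leaves G# minor there.
The chord immediately before C# is D#m, which is diatonic to both keys: v in G# minor and vi in F# major.

D#m — v in G# minor, vi in F# major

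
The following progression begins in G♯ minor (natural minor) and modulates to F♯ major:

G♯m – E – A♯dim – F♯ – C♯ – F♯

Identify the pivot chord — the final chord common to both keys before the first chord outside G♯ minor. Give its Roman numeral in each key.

Chords diatonic to G♯ minor: G♯m, A♯dim, B, C♯m, D♯m, E, F♯.
Reading the progression, the first chord not in that set is C♯, so the modulation leaves G♯ minor there.
The chord immediately before C♯ is F♯, which is diatonic to both keys: VII in G♯ minor and I in F♯ major.

F♯ — VII in G♯ minor, I in F♯ major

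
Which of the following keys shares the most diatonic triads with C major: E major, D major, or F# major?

Triads of C major: C (I), Dm (ii), Em (iii), F (IV), G (V), Am (vi), Bdim (vii°).
E major shares 0: none.
D major shares 2: Em, G.
F# major shares 0: none.
The most common triads (2) are shared with D major.

D major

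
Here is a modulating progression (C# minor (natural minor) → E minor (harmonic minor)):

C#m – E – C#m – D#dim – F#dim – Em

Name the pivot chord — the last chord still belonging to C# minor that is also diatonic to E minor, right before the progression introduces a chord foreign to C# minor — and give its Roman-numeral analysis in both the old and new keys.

Chords diatonic to C# minor: C#m, D#dim, E, F#m, G#m, A, B.
Reading the progression, the first chord not in that set is F#dim, so the modulation leaves C# minor there.
The chord immediately before F#dim is D#dim, which is diatonic to both keys: ii° in C# minor and vii° in E minor.

D#dim — ii° in C# minor, vii° in E minor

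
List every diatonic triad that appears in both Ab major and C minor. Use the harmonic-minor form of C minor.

Triads in Ab major: Ab (I), Bbm (ii), Cm (iii), Db (IV), Eb (V), Fm (vi), Gdim (vii°).
Triads in C minor (harmonic minor): Cm (i), Ddim (ii°), Ebaug (III+), Fm (iv), G (V), Ab (VI), Bdim (vii°).
Shared triads with their functions: Ab (I in Ab major, VI in C minor); Cm (iii in Ab major, i in C minor); Fm (vi in Ab major, iv in C minor).

Ab, Cm, Fm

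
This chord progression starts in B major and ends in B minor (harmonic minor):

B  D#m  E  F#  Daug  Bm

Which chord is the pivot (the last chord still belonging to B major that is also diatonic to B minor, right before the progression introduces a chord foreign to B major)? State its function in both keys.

F# — V in B major, V in B minor

Chords diatonic to B major: B, C#m, D#m, E, F#, G#m, A#dim.
Reading the progression, the first chord not in that set is Daug, so the modulation leaves B major there.
The chord immediately before Daug is F#, which is diatonic to both keys: V in B major and V in B minor.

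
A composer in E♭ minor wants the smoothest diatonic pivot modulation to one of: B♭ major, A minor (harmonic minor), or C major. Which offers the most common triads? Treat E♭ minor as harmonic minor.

Triads of E♭ minor (harmonic minor): E♭ minor (i), F diminished (ii°), G♭ augmented (III+), A♭ minor (iv), B♭ major (V), C♭ major (VI), D diminished (vii°).
B♭ major shares 1: B♭.
A minor (harmonic minor) shares 0: none.
C major shares 0: none.
The most common triads (1) are shared with B♭ major.

B♭ major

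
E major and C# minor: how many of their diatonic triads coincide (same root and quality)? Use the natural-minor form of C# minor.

7

Diatonic triads of E major: E (I), F#m (ii), G#m (iii), A (IV), B (V), C#m (vi), D#dim (vii°).
Diatonic triads of C# minor (natural minor): C#m (i), D#dim (ii°), E (III), F#m (iv), G#m (v), A (VI), B (VII).
Matching root and quality in both lists: E, F#m, G#m, A, B, C#m, D#dim.
That gives 7 common triads.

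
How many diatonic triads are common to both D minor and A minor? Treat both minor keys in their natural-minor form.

Diatonic triads of D minor (natural minor): Dm (i), Edim (ii°), F (III), Gm (iv), Am (v), Bb (VI), C (VII).
Diatonic triads of A minor (natural minor): Am (i), Bdim (ii°), C (III), Dm (iv), Em (v), F (VI), G (VII).
Matching root and quality in both lists: Dm, F, Am, C.
That gives 4 common triads.

4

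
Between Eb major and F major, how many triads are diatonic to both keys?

2

Diatonic triads of Eb major: Eb major (I), F minor (ii), G minor (iii), Ab major (IV), Bb major (V), C minor (vi), D diminished (vii°).
Diatonic triads of F major: F major (I), G minor (ii), A minor (iii), Bb major (IV), C major (V), D minor (vi), E diminished (vii°).
Matching root and quality in both lists: G minor, Bb major.
That gives 2 common triads.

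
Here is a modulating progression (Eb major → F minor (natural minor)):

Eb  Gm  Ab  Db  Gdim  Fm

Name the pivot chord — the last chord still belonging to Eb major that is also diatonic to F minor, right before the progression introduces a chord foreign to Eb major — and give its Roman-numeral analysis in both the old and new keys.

Ab — IV in Eb major, III in F minor

Chords diatonic to Eb major: Eb, Fm, Gm, Ab, Bb, Cm, Ddim.
Reading the progression, the first chord not in that set is Db, so the modulation leaves Eb major there.
The chord immediately before Db is Ab, which is diatonic to both keys: IV in Eb major and III in F minor.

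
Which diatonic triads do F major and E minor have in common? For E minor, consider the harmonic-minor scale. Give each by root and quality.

Triads in F major: F (I), Gm (ii), Am (iii), B♭ (IV), C (V), Dm (vi), Edim (vii°).
Triads in E minor (harmonic minor): Em (i), F♯dim (ii°), Gaug (III+), Am (iv), B (V), C (VI), D♯dim (vii°).
Shared triads with their functions: Am (iii in F major, iv in E minor); C (V in F major, VI in E minor).

Am, C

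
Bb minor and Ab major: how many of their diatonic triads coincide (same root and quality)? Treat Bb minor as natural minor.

Diatonic triads of Bb minor (natural minor): Bb minor (i), C diminished (ii°), Db major (III), Eb minor (iv), F minor (v), Gb major (VI), Ab major (VII).
Diatonic triads of Ab major: Ab major (I), Bb minor (ii), C minor (iii), Db major (IV), Eb major (V), F minor (vi), G diminished (vii°).
Matching root and quality in both lists: Bb minor, Db major, F minor, Ab major.
That gives 4 common triads.

4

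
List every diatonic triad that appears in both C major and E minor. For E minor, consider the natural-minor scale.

C, Em, G, Am

Triads in C major: C (I), Dm (ii), Em (iii), F (IV), G (V), Am (vi), Bdim (vii°).
Triads in E minor (natural minor): Em (i), F#dim (ii°), G (III), Am (iv), Bm (v), C (VI), D (VII).
Shared triads with their functions: C (I in C major, VI in E minor); Em (iii in C major, i in E minor); G (V in C major, III in E minor); Am (vi in C major, iv in E minor).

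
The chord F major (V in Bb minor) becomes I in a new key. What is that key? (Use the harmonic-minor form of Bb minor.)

F major

The numeral I denotes a major triad on scale degree 1. With F on degree 1, the tonic of the new key is F.
Degree 1 carries a major triad in major keys, so the destination is F major.
Check: the diatonic triads of F major are F (I), Gm (ii), Am (iii), Bb (IV), C (V), Dm (vi), Edim (vii°) — F major is indeed I.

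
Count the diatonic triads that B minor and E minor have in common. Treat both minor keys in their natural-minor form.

4

Diatonic triads of B minor (natural minor): Bm (i), C#dim (ii°), D (III), Em (iv), F#m (v), G (VI), A (VII).
Diatonic triads of E minor (natural minor): Em (i), F#dim (ii°), G (III), Am (iv), Bm (v), C (VI), D (VII).
Matching root and quality in both lists: Bm, D, Em, G.
That gives 4 common triads.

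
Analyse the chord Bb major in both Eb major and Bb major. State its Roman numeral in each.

The scale of Eb major is Eb F G Ab Bb C D; Bb is degree 5, and the triad built there (Bb-D-F) is major, so it is V.
The scale of Bb major is Bb C D Eb F G A; Bb is degree 1, and the triad built there (Bb-D-F) is major, so it is I.

V in Eb major; I in Bb major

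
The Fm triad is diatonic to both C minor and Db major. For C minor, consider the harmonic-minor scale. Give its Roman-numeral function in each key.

iv in C minor; iii in Db major

The scale of C minor (harmonic minor) is C D Eb F G Ab B; F is degree 4, and the triad built there (F-Ab-C) is minor, so it is iv.
The scale of Db major is Db Eb F Gb Ab Bb C; F is degree 3, and the triad built there (F-Ab-C) is minor, so it is iii.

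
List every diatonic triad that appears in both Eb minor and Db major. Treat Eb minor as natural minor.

Triads in Eb minor (natural minor): Eb minor (i), F diminished (ii°), Gb major (III), Ab minor (iv), Bb minor (v), Cb major (VI), Db major (VII).
Triads in Db major: Db major (I), Eb minor (ii), F minor (iii), Gb major (IV), Ab major (V), Bb minor (vi), C diminished (vii°).
Shared triads with their functions: Eb minor (i in Eb minor, ii in Db major); Gb major (III in Eb minor, IV in Db major); Bb minor (v in Eb minor, vi in Db major); Db major (VII in Eb minor, I in Db major).

Ebm, Gb, Bbm, Db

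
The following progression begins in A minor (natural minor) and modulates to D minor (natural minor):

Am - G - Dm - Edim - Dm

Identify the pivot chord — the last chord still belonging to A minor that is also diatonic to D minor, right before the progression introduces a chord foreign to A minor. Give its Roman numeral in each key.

Chords diatonic to A minor: Am, Bdim, C, Dm, Em, F, G.
Reading the progression, the first chord not in that set is Edim, so the modulation leaves A minor there.
The chord immediately before Edim is Dm, which is diatonic to both keys: iv in A minor and i in D minor.

Dm — iv in A minor, i in D minor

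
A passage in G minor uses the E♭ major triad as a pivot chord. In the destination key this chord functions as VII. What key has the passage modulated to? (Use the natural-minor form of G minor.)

F minor

The numeral VII denotes a major triad on scale degree 7. With E♭ on degree 7, the tonic of the new key is F.
Degree 7 carries a major triad in natural-minor keys, so the destination is F minor.
Check: the diatonic triads of F minor (natural minor) are Fm (i), Gdim (ii°), A♭ (III), B♭m (iv), Cm (v), D♭ (VI), E♭ (VII) — E♭ major is indeed VII.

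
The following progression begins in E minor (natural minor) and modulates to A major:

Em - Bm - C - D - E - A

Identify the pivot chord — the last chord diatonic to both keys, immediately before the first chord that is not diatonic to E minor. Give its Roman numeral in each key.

D — VII in E minor, IV in A major

Chords diatonic to E minor: Em, F#dim, G, Am, Bm, C, D.
Reading the progression, the first chord not in that set is E, so the modulation leaves E minor there.
The chord immediately before E is D, which is diatonic to both keys: VII in E minor and IV in A major.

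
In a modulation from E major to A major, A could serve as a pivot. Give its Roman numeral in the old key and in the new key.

IV in E major; I in A major

The scale of E major is E F# G# A B C# D#; A is degree 4, and the triad built there (A-C#-E) is major, so it is IV.
The scale of A major is A B C# D E F# G#; A is degree 1, and the triad built there (A-C#-E) is major, so it is I.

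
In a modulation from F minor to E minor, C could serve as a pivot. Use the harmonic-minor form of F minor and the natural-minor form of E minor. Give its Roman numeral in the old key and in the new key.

The scale of F minor (harmonic minor) is F G Ab Bb C Db E; C is degree 5, and the triad built there (C-E-G) is major, so it is V.
The scale of E minor (natural minor) is E F# G A B C D; C is degree 6, and the triad built there (C-E-G) is major, so it is VI.

V in F minor; VI in E minor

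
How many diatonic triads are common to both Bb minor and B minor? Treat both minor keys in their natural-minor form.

0

Diatonic triads of Bb minor (natural minor): Bbm (i), Cdim (ii°), Db (III), Ebm (iv), Fm (v), Gb (VI), Ab (VII).
Diatonic triads of B minor (natural minor): Bm (i), C#dim (ii°), D (III), Em (iv), F#m (v), G (VI), A (VII).
No triad has the same root and quality in both keys.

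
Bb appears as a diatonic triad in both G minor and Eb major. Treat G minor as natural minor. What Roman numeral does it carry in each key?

The scale of G minor (natural minor) is G A Bb C D Eb F; Bb is degree 3, and the triad built there (Bb-D-F) is major, so it is III.
The scale of Eb major is Eb F G Ab Bb C D; Bb is degree 5, and the triad built there (Bb-D-F) is major, so it is V.

III in G minor; V in Eb major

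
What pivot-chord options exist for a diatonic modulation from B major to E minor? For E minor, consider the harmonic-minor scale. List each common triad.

B

Triads in B major: B (I), C#m (ii), D#m (iii), E (IV), F# (V), G#m (vi), A#dim (vii°).
Triads in E minor (harmonic minor): Em (i), F#dim (ii°), Gaug (III+), Am (iv), B (V), C (VI), D#dim (vii°).
Shared triads with their functions: B (I in B major, V in E minor).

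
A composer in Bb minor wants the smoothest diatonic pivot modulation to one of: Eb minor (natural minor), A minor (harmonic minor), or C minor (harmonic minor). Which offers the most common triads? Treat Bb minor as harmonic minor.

Triads of Bb minor (harmonic minor): Bbm (i), Cdim (ii°), Dbaug (III+), Ebm (iv), F (V), Gb (VI), Adim (vii°).
Eb minor (natural minor) shares 3: Bbm, Ebm, Gb.
A minor (harmonic minor) shares 1: F.
C minor (harmonic minor) shares 0: none.
The most common triads (3) are shared with Eb minor.

Eb minor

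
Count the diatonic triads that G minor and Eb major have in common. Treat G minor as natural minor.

4

Diatonic triads of G minor (natural minor): Gm (i), Adim (ii°), Bb (III), Cm (iv), Dm (v), Eb (VI), F (VII).
Diatonic triads of Eb major: Eb (I), Fm (ii), Gm (iii), Ab (IV), Bb (V), Cm (vi), Ddim (vii°).
Matching root and quality in both lists: Gm, Bb, Cm, Eb.
That gives 4 common triads.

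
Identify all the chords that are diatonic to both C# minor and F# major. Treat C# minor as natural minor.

G#m, B

Triads in C# minor (natural minor): C#m (i), D#dim (ii°), E (III), F#m (iv), G#m (v), A (VI), B (VII).
Triads in F# major: F# (I), G#m (ii), A#m (iii), B (IV), C# (V), D#m (vi), E#dim (vii°).
Shared triads with their functions: G#m (v in C# minor, ii in F# major); B (VII in C# minor, IV in F# major).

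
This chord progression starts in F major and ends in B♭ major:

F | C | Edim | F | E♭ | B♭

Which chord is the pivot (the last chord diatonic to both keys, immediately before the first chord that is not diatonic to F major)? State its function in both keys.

Chords diatonic to F major: F, Gm, Am, B♭, C, Dm, Edim.
Reading the progression, the first chord not in that set is E♭, so the modulation leaves F major there.
The chord immediately before E♭ is F, which is diatonic to both keys: I in F major and V in B♭ major.

F — I in F major, V in B♭ major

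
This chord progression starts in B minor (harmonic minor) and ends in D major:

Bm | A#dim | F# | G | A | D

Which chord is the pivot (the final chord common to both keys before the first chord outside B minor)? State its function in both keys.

G — VI in B minor, IV in D major

Chords diatonic to B minor: Bm, C#dim, Daug, Em, F#, G, A#dim.
Reading the progression, the first chord not in that set is A, so the modulation leaves B minor there.
The chord immediately before A is G, which is diatonic to both keys: VI in B minor and IV in D major.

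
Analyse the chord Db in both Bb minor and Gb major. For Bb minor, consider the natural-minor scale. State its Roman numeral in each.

The scale of Bb minor (natural minor) is Bb C Db Eb F Gb Ab; Db is degree 3, and the triad built there (Db-F-Ab) is major, so it is III.
The scale of Gb major is Gb Ab Bb Cb Db Eb F; Db is degree 5, and the triad built there (Db-F-Ab) is major, so it is V.

III in Bb minor; V in Gb major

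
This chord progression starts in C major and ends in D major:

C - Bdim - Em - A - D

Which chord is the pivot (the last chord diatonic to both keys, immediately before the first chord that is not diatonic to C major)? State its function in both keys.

Em — iii in C major, ii in D major

Chords diatonic to C major: C, Dm, Em, F, G, Am, Bdim.
Reading the progression, the first chord not in that set is A, so the modulation leaves C major there.
The chord immediately before A is Em, which is diatonic to both keys: iii in C major and ii in D major.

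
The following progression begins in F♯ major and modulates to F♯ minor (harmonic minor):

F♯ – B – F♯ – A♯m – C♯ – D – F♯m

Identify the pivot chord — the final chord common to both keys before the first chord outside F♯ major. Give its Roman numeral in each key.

Chords diatonic to F♯ major: F♯, G♯m, A♯m, B, C♯, D♯m, E♯dim.
Reading the progression, the first chord not in that set is D, so the modulation leaves F♯ major there.
The chord immediately before D is C♯, which is diatonic to both keys: V in F♯ major and V in F♯ minor.

C♯ — V in F♯ major, V in F♯ minor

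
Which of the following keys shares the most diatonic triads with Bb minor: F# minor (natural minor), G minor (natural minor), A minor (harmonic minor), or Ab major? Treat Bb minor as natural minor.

Ab major

Triads of Bb minor (natural minor): Bbm (i), Cdim (ii°), Db (III), Ebm (iv), Fm (v), Gb (VI), Ab (VII).
F# minor (natural minor) shares 0: none.
G minor (natural minor) shares 0: none.
A minor (harmonic minor) shares 0: none.
Ab major shares 4: Bbm, Db, Fm, Ab.
The most common triads (4) are shared with Ab major.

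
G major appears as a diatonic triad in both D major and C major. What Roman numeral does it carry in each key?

The scale of D major is D E F# G A B C#; G is degree 4, and the triad built there (G-B-D) is major, so it is IV.
The scale of C major is C D E F G A B; G is degree 5, and the triad built there (G-B-D) is major, so it is V.

IV in D major; V in C major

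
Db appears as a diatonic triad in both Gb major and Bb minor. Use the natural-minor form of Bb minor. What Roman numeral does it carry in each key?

V in Gb major; III in Bb minor

The scale of Gb major is Gb Ab Bb Cb Db Eb F; Db is degree 5, and the triad built there (Db-F-Ab) is major, so it is V.
The scale of Bb minor (natural minor) is Bb C Db Eb F Gb Ab; Db is degree 3, and the triad built there (Db-F-Ab) is major, so it is III.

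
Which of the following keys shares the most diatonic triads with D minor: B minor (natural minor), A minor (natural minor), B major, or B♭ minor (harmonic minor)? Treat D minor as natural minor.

Triads of D minor (natural minor): D minor (i), E diminished (ii°), F major (III), G minor (iv), A minor (v), B♭ major (VI), C major (VII).
B minor (natural minor) shares 0: none.
A minor (natural minor) shares 4: Dm, F, Am, C.
B major shares 0: none.
B♭ minor (harmonic minor) shares 1: F.
The most common triads (4) are shared with A minor.

A minor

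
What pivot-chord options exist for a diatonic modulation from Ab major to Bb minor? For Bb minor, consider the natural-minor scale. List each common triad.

Triads in Ab major: Ab (I), Bbm (ii), Cm (iii), Db (IV), Eb (V), Fm (vi), Gdim (vii°).
Triads in Bb minor (natural minor): Bbm (i), Cdim (ii°), Db (III), Ebm (iv), Fm (v), Gb (VI), Ab (VII).
Shared triads with their functions: Ab (I in Ab major, VII in Bb minor); Bbm (ii in Ab major, i in Bb minor); Db (IV in Ab major, III in Bb minor); Fm (vi in Ab major, v in Bb minor).

Ab, Bbm, Db, Fm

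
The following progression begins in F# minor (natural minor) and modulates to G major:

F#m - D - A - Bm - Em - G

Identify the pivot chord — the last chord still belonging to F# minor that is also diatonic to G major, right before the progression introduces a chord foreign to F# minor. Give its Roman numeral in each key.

Bm — iv in F# minor, iii in G major

Chords diatonic to F# minor: F#m, G#dim, A, Bm, C#m, D, E.
Reading the progression, the first chord not in that set is Em, so the modulation leaves F# minor there.
The chord immediately before Em is Bm, which is diatonic to both keys: iv in F# minor and iii in G major.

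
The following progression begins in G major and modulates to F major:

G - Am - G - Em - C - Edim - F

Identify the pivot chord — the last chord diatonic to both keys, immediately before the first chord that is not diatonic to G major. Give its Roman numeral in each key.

Chords diatonic to G major: G, Am, Bm, C, D, Em, F♯dim.
Reading the progression, the first chord not in that set is Edim, so the modulation leaves G major there.
The chord immediately before Edim is C, which is diatonic to both keys: IV in G major and V in F major.

C — IV in G major, V in F major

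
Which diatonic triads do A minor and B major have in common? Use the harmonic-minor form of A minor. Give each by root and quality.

E

Triads in A minor (harmonic minor): A minor (i), B diminished (ii°), C augmented (III+), D minor (iv), E major (V), F major (VI), G# diminished (vii°).
Triads in B major: B major (I), C# minor (ii), D# minor (iii), E major (IV), F# major (V), G# minor (vi), A# diminished (vii°).
Shared triads with their functions: E major (V in A minor, IV in B major).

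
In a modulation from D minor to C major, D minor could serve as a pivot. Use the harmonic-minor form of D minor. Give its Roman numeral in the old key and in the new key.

The scale of D minor (harmonic minor) is D E F G A Bb C#; D is degree 1, and the triad built there (D-F-A) is minor, so it is i.
The scale of C major is C D E F G A B; D is degree 2, and the triad built there (D-F-A) is minor, so it is ii.

i in D minor; ii in C major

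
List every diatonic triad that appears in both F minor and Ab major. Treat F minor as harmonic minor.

Triads in F minor (harmonic minor): Fm (i), Gdim (ii°), Abaug (III+), Bbm (iv), C (V), Db (VI), Edim (vii°).
Triads in Ab major: Ab (I), Bbm (ii), Cm (iii), Db (IV), Eb (V), Fm (vi), Gdim (vii°).
Shared triads with their functions: Fm (i in F minor, vi in Ab major); Gdim (ii° in F minor, vii° in Ab major); Bbm (iv in F minor, ii in Ab major); Db (VI in F minor, IV in Ab major).

Fm, Gdim, Bbm, Db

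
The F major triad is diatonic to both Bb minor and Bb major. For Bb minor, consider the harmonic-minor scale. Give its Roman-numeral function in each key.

V in Bb minor; V in Bb major

The scale of Bb minor (harmonic minor) is Bb C Db Eb F Gb A; F is degree 5, and the triad built there (F-A-C) is major, so it is V.
The scale of Bb major is Bb C D Eb F G A; F is degree 5, and the triad built there (F-A-C) is major, so it is V.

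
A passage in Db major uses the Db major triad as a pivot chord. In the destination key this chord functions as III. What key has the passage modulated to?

The numeral III denotes a major triad on scale degree 3. With Db on degree 3, the tonic of the new key is Bb.
Degree 3 carries a major triad in natural-minor keys, so the destination is Bb minor.
Check: the diatonic triads of Bb minor (natural minor) are Bbm (i), Cdim (ii°), Db (III), Ebm (iv), Fm (v), Gb (VI), Ab (VII) — Db major is indeed III.

Bb minor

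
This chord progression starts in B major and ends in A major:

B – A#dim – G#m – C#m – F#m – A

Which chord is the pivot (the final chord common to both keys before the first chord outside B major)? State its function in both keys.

Chords diatonic to B major: B, C#m, D#m, E, F#, G#m, A#dim.
Reading the progression, the first chord not in that set is F#m, so the modulation leaves B major there.
The chord immediately before F#m is C#m, which is diatonic to both keys: ii in B major and iii in A major.

C#m — ii in B major, iii in A major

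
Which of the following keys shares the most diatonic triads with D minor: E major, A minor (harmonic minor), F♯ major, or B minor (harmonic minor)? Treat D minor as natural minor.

A minor

Triads of D minor (natural minor): D minor (i), E diminished (ii°), F major (III), G minor (iv), A minor (v), B♭ major (VI), C major (VII).
E major shares 0: none.
A minor (harmonic minor) shares 3: Dm, F, Am.
F♯ major shares 0: none.
B minor (harmonic minor) shares 0: none.
The most common triads (3) are shared with A minor.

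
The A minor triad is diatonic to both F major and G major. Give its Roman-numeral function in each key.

The scale of F major is F G A Bb C D E; A is degree 3, and the triad built there (A-C-E) is minor, so it is iii.
The scale of G major is G A B C D E F#; A is degree 2, and the triad built there (A-C-E) is minor, so it is ii.

iii in F major; ii in G major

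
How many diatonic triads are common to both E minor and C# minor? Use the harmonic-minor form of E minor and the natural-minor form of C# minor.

2

Diatonic triads of E minor (harmonic minor): E minor (i), F# diminished (ii°), G augmented (III+), A minor (iv), B major (V), C major (VI), D# diminished (vii°).
Diatonic triads of C# minor (natural minor): C# minor (i), D# diminished (ii°), E major (III), F# minor (iv), G# minor (v), A major (VI), B major (VII).
Matching root and quality in both lists: B major, D# diminished.
That gives 2 common triads.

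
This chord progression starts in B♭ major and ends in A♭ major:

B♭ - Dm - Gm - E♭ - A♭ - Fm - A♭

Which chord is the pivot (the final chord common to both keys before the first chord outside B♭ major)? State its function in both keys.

Chords diatonic to B♭ major: B♭, Cm, Dm, E♭, F, Gm, Adim.
Reading the progression, the first chord not in that set is A♭, so the modulation leaves B♭ major there.
The chord immediately before A♭ is E♭, which is diatonic to both keys: IV in B♭ major and V in A♭ major.

E♭ — IV in B♭ major, V in A♭ major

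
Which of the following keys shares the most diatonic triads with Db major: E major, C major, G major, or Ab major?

Triads of Db major: Db (I), Ebm (ii), Fm (iii), Gb (IV), Ab (V), Bbm (vi), Cdim (vii°).
E major shares 0: none.
C major shares 0: none.
G major shares 0: none.
Ab major shares 4: Db, Fm, Ab, Bbm.
The most common triads (4) are shared with Ab major.

Ab major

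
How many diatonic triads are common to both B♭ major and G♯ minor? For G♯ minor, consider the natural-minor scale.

Diatonic triads of B♭ major: B♭ (I), Cm (ii), Dm (iii), E♭ (IV), F (V), Gm (vi), Adim (vii°).
Diatonic triads of G♯ minor (natural minor): G♯m (i), A♯dim (ii°), B (III), C♯m (iv), D♯m (v), E (VI), F♯ (VII).
No triad has the same root and quality in both keys.

0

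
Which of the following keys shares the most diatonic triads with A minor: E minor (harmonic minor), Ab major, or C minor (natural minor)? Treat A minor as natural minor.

E minor

Triads of A minor (natural minor): A minor (i), B diminished (ii°), C major (III), D minor (iv), E minor (v), F major (VI), G major (VII).
E minor (harmonic minor) shares 3: Am, C, Em.
Ab major shares 0: none.
C minor (natural minor) shares 0: none.
The most common triads (3) are shared with E minor.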